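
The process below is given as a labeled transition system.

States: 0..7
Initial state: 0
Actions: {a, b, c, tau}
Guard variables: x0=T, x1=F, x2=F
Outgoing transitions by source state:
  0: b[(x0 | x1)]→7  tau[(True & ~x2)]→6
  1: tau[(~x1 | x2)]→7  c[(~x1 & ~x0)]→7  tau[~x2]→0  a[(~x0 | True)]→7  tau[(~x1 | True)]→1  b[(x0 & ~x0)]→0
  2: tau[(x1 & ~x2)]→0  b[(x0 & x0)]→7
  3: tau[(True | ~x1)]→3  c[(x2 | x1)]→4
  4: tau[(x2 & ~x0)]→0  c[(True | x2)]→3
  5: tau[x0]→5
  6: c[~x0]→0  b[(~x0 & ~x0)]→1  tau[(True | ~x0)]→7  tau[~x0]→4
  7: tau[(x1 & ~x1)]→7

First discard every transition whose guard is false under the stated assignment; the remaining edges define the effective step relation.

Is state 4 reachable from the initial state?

Answer: UNREACHABLE

Working:
11 transition(s) survive guard evaluation.
depth 0: {0}
depth 1: {6,7}  now seen {0,6,7}
R = {0,6,7}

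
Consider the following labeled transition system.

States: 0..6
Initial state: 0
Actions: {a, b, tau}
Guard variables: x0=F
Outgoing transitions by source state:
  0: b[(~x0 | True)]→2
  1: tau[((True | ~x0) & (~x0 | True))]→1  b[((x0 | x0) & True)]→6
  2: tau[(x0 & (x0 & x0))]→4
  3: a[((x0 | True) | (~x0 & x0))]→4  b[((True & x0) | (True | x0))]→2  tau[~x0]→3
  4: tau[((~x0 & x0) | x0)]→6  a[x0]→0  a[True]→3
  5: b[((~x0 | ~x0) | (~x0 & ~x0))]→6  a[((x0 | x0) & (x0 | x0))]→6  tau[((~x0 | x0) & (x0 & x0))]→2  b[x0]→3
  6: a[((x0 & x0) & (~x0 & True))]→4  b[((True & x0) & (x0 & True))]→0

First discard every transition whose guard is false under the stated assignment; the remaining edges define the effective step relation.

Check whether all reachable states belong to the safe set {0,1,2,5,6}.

Answer: INVARIANT HOLDS

Working:
Inv-set: {0,1,2,5,6}
Reach set: {0,2}
  0: safe
  2: safe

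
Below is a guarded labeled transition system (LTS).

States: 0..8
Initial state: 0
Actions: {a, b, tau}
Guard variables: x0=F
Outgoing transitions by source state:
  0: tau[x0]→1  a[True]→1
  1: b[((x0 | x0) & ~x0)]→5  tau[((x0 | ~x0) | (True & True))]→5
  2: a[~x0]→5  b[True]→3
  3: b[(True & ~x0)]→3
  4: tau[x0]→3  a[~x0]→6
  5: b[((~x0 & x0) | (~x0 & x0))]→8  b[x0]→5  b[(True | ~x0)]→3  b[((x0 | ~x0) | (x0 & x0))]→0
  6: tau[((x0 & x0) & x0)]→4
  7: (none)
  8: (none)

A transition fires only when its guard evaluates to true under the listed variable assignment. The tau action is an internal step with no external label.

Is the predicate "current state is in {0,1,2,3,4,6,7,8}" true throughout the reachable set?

Answer: INVARIANT VIOLATED at state 5

Working:
Allowed set {0,1,2,3,4,6,7,8}
Reach set: {0,1,3,5}
  0: ok
  1: ok
  3: ok
  5: ✗ unsafe
reach 5 via a·tau — violates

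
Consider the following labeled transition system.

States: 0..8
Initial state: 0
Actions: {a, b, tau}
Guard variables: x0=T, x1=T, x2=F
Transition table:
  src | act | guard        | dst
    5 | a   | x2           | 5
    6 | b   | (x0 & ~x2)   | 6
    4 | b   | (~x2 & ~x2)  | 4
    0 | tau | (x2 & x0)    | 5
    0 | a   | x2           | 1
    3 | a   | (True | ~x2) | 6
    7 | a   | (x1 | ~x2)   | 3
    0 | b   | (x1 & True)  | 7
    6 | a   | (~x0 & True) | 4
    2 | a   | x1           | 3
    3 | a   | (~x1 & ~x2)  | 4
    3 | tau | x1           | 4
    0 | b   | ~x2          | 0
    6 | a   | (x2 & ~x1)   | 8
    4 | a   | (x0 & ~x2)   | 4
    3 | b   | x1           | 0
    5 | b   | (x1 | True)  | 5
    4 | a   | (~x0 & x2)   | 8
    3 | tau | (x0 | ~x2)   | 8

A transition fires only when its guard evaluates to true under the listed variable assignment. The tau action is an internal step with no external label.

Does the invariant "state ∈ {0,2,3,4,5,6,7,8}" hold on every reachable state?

Answer: INVARIANT HOLDS

Working:
Safe = {0,2,3,4,5,6,7,8}
Reach set: {0,3,4,6,7,8}
  0: ok
  3: ok
  4: ok
  6: ok
  7: ok
  8: ok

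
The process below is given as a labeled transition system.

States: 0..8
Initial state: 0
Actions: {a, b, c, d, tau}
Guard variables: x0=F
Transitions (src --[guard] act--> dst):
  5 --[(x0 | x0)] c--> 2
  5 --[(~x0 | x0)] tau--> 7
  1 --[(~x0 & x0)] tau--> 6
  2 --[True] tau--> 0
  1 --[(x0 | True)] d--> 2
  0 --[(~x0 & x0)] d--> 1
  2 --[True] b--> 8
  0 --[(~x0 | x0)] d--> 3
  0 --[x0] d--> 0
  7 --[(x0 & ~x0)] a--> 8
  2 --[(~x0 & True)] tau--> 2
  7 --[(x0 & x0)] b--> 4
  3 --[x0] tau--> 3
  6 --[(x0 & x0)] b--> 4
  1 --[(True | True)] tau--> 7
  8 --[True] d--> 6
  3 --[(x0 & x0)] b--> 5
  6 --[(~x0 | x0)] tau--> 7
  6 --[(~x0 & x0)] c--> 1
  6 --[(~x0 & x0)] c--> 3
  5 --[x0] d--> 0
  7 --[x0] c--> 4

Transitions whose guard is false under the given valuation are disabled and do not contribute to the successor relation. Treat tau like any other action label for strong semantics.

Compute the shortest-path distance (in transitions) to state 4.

Layered search for 4:
  depth 0: {0}
  depth 1: {3}
4 never appears.

Answer: UNREACHABLE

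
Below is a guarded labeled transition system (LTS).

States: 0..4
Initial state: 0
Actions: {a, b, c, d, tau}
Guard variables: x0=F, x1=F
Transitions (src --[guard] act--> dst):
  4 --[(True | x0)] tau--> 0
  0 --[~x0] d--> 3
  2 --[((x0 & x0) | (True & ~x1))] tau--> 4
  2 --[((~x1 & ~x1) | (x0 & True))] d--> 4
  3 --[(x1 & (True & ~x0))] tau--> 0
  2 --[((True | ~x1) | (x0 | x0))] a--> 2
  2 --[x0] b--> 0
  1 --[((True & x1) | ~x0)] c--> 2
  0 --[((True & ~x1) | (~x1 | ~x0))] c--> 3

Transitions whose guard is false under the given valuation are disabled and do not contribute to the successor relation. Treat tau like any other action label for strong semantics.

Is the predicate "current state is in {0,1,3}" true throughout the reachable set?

Safe = {0,1,3}
Reachable = {0,3}
  0: ✓
  3: ✓

Answer: INVARIANT HOLDS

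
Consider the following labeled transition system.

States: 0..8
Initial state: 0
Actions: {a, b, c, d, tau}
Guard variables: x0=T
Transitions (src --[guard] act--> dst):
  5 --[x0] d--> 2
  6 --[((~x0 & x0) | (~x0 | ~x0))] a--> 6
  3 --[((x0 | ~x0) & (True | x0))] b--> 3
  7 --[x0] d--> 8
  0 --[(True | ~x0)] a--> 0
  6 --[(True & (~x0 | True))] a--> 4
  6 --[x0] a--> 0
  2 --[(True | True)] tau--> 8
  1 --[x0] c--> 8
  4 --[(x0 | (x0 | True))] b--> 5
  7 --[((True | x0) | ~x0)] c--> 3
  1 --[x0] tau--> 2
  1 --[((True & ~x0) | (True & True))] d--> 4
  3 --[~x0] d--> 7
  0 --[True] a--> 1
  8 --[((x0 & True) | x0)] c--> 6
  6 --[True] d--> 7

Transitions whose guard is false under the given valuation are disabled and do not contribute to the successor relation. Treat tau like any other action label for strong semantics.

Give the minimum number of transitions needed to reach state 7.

Layered search for 7:
  Layer 0: {0}
  Layer 1: {1}
  Layer 2: {2,4,8}
  Layer 3: {5,6}
  Layer 4: {7}
first hit 7 at d=4 via a·c·c·d

Answer: 4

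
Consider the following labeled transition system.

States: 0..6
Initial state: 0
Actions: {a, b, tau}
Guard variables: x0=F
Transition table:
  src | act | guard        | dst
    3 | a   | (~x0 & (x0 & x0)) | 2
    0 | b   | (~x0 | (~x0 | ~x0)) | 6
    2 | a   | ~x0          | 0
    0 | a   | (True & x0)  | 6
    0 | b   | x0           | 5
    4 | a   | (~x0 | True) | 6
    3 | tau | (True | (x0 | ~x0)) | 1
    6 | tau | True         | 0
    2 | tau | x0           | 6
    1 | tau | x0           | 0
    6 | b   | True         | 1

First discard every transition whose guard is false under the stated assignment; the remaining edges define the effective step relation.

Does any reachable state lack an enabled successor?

R = {0,1,6}
  0: b→6  [1 exit(s)]
  1: ∅  [no exit]
  6: b→1  tau→0  [2 exit(s)]
witness 1: b·b

Answer: DEADLOCK at state 1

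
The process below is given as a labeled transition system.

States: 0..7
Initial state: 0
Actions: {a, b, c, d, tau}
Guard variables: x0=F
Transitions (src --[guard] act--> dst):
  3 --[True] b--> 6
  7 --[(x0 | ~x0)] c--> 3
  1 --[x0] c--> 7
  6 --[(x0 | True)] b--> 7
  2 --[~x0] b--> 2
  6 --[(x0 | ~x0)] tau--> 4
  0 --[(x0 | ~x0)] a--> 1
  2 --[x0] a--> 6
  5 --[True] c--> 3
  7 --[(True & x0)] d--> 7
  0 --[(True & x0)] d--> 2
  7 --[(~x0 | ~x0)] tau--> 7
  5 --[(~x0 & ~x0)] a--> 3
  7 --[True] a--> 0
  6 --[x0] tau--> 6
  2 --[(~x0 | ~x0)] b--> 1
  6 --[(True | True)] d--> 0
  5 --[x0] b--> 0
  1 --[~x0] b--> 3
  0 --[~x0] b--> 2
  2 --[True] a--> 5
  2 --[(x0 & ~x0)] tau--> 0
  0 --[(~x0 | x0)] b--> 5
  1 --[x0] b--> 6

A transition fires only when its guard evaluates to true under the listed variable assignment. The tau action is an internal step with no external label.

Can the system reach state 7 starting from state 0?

16 transition(s) survive guard evaluation.
L0 = {0}
L1 = {1,2,5}  total {0,1,2,5}
L2 = {3}  total {0,1,2,3,5}
L3 = {6}  total {0,1,2,3,5,6}
L4 = {4,7}  total {0,1,2,3,4,5,6,7}
Reach set: {0,1,2,3,4,5,6,7}
witness 7: a·b·b·b

Answer: REACHABLE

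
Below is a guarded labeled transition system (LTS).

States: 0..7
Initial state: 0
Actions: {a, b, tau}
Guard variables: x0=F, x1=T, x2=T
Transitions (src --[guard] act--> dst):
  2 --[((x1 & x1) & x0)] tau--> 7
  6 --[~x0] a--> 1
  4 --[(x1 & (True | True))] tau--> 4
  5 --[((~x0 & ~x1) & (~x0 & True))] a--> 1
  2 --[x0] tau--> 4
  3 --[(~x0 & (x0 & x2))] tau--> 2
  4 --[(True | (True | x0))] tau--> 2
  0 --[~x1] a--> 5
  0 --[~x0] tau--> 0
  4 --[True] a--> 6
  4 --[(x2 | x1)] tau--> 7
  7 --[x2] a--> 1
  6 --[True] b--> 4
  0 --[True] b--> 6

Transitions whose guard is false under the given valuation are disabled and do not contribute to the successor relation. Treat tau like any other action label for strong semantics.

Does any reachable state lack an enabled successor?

Answer: DEADLOCK at state 1

Working:
Reach set: {0,1,2,4,6,7}
  0: b→6  tau→0  [2 out]
  1: ∅  [deadlock]
  2: ∅  [deadlock]
  4: a→6  tau→2  tau→4  tau→7  [4 out]
  6: a→1  b→4  [2 out]
  7: a→1  [1 out]
Path to 1: b·a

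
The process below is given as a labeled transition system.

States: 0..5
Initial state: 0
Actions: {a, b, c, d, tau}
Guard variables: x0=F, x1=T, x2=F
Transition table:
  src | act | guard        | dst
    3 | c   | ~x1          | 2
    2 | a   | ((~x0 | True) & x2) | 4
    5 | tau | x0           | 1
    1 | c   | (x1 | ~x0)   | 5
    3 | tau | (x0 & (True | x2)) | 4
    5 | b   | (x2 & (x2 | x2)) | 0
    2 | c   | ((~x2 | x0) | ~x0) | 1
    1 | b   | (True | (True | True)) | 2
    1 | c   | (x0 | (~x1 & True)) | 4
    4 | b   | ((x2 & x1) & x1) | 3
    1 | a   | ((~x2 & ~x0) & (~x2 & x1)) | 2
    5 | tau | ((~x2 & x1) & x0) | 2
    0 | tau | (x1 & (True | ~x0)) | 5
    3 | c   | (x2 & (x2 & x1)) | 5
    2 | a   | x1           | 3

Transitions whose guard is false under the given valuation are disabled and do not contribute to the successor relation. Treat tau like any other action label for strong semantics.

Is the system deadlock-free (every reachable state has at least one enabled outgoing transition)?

Reachable = {0,5}
  0: tau→5  [deg 1]
  5: ∅  [STUCK]
witness 5: tau

Answer: DEADLOCK at state 5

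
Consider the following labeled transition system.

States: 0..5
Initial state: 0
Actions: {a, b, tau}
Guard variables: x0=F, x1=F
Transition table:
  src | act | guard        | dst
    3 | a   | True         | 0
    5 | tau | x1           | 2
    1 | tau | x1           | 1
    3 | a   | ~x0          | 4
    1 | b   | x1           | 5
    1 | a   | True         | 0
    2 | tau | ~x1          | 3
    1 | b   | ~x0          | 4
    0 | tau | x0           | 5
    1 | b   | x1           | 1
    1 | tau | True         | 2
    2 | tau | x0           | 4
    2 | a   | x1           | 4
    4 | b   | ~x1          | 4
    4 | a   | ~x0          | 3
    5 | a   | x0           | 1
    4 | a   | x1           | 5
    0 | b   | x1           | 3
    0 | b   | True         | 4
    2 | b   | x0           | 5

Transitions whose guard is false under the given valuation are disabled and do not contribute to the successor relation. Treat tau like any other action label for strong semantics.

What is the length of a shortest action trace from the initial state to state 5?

BFS to 5:
  Layer 0: {0}
  Layer 1: {4}
  Layer 2: {3}
5 never appears.

Answer: UNREACHABLE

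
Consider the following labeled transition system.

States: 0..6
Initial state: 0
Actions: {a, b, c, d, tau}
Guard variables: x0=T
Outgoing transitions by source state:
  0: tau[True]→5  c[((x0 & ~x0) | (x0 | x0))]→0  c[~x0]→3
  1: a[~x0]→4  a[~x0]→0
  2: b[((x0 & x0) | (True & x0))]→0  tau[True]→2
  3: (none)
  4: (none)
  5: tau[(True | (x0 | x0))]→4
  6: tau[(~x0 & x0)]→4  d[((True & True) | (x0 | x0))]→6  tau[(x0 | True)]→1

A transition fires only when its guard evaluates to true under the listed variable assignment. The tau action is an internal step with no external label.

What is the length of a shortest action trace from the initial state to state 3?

Layered search for 3:
  Layer 0: {0}
  Layer 1: {5}
  Layer 2: {4}
3 never appears.

Answer: UNREACHABLE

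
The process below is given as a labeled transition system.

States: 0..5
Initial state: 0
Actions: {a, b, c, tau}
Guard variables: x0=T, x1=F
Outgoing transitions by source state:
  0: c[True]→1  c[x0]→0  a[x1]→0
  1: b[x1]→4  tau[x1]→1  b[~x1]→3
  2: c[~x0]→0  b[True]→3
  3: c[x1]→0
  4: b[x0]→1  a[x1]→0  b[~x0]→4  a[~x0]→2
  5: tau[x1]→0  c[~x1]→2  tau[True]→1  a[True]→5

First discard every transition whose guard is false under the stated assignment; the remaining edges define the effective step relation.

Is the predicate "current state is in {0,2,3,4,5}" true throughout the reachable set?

Inv-set: {0,2,3,4,5}
Reach set: {0,1,3}
  0: safe
  1: ✗ unsafe
  3: safe
reach 1 via c — violates

Answer: INVARIANT VIOLATED at state 1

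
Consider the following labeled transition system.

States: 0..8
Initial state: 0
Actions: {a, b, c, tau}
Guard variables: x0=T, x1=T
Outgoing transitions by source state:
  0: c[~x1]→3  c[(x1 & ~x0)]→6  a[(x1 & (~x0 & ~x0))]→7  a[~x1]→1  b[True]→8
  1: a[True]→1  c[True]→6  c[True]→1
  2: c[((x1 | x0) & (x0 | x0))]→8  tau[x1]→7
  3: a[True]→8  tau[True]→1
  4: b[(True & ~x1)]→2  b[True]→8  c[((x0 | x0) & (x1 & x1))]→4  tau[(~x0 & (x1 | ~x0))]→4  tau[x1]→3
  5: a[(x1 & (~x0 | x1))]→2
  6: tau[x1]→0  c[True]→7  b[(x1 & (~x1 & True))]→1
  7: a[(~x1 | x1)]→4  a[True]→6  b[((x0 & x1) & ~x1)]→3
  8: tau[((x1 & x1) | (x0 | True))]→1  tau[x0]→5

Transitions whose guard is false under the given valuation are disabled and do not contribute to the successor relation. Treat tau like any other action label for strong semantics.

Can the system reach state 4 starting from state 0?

18 transition(s) survive guard evaluation.
L0 = {0}
L1 = {8}  now seen {0,8}
L2 = {1,5}  now seen {0,1,5,8}
L3 = {2,6}  now seen {0,1,2,5,6,8}
L4 = {7}  now seen {0,1,2,5,6,7,8}
L5 = {4}  now seen {0,1,2,4,5,6,7,8}
L6 = {3}  now seen {0,1,2,3,4,5,6,7,8}
Reachable = {0,1,2,3,4,5,6,7,8}
trace reaching 4: b·tau·c·c·a

Answer: REACHABLE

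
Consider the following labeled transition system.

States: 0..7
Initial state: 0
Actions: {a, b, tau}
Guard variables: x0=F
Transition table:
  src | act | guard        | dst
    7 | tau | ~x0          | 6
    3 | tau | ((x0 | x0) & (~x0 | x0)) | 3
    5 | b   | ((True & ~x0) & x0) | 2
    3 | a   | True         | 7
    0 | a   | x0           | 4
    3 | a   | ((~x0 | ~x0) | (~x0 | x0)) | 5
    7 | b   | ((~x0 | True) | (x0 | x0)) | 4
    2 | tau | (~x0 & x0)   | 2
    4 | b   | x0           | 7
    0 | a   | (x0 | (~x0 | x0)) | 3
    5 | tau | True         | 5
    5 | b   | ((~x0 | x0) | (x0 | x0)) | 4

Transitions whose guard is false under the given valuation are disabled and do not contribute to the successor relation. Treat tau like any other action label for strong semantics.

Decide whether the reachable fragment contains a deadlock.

Answer: DEADLOCK at state 4

Working:
R = {0,3,4,5,6,7}
  0: a→3  [deg 1]
  3: a→5  a→7  [deg 2]
  4: ∅  [no exit]
  5: b→4  tau→5  [deg 2]
  6: ∅  [no exit]
  7: b→4  tau→6  [deg 2]
witness 4: a·a·b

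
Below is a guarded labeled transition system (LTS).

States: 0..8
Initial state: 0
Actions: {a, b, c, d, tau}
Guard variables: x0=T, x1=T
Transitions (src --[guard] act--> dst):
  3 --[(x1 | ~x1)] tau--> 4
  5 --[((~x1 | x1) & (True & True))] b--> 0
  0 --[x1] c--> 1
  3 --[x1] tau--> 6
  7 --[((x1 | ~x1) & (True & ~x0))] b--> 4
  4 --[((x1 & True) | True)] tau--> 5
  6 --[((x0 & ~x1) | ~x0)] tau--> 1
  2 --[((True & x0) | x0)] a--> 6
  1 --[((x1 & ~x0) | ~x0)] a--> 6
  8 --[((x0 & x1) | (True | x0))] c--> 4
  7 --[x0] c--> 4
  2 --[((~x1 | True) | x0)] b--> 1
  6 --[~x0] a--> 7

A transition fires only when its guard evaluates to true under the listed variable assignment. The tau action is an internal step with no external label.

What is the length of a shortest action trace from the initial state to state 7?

Breadth-first toward 7:
  Layer 0: {0}
  Layer 1: {1}
7 never appears.

Answer: UNREACHABLE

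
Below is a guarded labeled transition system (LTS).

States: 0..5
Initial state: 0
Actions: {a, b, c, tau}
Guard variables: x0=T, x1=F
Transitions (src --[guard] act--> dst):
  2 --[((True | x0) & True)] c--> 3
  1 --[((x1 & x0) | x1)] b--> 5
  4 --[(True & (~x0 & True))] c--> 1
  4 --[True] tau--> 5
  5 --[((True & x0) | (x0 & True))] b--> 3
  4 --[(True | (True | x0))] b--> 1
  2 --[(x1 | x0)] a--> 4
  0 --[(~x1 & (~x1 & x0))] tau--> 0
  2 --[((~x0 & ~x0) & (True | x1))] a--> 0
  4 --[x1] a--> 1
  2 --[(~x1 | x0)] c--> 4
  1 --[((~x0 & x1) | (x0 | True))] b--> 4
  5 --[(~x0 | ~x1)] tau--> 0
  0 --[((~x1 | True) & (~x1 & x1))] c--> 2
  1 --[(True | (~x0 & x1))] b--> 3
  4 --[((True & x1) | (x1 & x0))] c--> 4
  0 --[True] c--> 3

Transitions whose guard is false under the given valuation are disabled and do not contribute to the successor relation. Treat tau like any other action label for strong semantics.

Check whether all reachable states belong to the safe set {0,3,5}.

Answer: INVARIANT HOLDS

Trace:
Safe = {0,3,5}
Reachable = {0,3}
  0: ok
  3: ok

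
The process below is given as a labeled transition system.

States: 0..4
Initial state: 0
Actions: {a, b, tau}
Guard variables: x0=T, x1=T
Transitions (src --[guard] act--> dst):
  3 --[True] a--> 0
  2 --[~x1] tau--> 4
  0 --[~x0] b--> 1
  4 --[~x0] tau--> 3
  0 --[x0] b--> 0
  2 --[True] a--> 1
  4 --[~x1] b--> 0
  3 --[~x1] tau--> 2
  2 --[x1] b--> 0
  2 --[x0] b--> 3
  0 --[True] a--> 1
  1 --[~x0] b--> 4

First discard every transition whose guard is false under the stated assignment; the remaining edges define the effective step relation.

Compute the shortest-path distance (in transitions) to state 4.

Answer: UNREACHABLE

Working:
Breadth-first toward 4:
  Layer 0: {0}
  Layer 1: {1}
4 never appears.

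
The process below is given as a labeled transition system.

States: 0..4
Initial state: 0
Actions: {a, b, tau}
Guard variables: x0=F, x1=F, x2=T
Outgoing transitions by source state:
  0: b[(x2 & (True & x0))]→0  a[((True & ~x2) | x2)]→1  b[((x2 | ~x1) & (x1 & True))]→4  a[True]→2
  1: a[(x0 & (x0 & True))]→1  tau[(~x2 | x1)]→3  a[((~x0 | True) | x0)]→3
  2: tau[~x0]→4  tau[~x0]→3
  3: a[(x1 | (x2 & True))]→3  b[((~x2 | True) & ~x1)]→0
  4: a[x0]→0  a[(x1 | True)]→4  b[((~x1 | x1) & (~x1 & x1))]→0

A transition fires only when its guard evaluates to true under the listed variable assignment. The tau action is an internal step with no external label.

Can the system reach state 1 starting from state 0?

Answer: REACHABLE

Analysis:
8 transition(s) survive guard evaluation.
depth 0: {0}
depth 1: {1,2}  total {0,1,2}
depth 2: {3,4}  total {0,1,2,3,4}
Reach set: {0,1,2,3,4}
trace reaching 1: a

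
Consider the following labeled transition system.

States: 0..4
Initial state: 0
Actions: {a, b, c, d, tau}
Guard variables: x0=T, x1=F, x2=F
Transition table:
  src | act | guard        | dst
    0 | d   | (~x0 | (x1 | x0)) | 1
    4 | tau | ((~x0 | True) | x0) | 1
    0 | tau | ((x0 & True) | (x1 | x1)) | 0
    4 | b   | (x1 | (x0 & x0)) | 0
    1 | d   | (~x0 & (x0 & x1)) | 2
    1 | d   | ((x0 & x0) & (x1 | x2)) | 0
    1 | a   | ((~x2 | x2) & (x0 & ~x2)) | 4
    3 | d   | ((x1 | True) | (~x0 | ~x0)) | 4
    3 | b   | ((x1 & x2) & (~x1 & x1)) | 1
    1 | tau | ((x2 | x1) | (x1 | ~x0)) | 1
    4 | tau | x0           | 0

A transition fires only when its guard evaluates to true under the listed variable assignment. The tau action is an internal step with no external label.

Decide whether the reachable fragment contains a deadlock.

Reachable = {0,1,4}
  0: d→1  tau→0  [2 exit(s)]
  1: a→4  [1 exit(s)]
  4: b→0  tau→0  tau→1  [3 exit(s)]

Answer: DEADLOCK-FREE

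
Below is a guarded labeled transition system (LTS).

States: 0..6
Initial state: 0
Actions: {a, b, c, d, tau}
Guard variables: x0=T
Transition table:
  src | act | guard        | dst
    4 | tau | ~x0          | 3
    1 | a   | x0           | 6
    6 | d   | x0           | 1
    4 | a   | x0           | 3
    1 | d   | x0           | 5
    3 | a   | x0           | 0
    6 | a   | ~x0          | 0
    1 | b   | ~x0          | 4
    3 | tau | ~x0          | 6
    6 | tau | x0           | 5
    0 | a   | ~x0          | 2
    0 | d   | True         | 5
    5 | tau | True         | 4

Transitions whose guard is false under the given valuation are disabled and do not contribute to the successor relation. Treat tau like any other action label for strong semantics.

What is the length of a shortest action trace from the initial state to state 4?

Answer: 2

Trace:
BFS to 4:
  Layer 0: {0}
  Layer 1: {5}
  Layer 2: {4}
depth(4)=2, e.g. d·tau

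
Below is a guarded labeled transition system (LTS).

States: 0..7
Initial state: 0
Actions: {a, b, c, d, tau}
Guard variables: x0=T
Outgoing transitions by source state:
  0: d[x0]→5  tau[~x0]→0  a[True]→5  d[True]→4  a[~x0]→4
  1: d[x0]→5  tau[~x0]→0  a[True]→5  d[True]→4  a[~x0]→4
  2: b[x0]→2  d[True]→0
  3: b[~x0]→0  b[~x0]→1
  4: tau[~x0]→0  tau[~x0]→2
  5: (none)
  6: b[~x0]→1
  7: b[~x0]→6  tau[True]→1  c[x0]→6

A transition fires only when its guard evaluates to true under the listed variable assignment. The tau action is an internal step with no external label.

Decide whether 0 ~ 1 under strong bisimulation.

Answer: BISIMILAR

Working:
Bisimulation quotient by refinement:
  P[0] = {{0,1,2,3,4,5,6,7}}
  P[1] = {{0,1},{2},{3,4,5,6},{7}}
4 equivalence class(es) (converged in 2)
class of 0: {0,1}; class of 1: {0,1}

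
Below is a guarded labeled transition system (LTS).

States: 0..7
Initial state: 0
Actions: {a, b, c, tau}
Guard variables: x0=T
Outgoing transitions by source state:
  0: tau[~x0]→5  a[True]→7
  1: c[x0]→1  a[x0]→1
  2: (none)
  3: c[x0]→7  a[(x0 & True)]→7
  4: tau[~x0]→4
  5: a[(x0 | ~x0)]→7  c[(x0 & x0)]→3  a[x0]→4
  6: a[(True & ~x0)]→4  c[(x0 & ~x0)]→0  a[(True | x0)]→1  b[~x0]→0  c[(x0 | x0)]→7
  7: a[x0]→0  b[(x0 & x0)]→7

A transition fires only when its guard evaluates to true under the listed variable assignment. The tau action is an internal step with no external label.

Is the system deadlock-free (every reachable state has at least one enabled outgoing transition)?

R = {0,7}
  0: a→7  [1 exit(s)]
  7: a→0  b→7  [2 exit(s)]

Answer: DEADLOCK-FREE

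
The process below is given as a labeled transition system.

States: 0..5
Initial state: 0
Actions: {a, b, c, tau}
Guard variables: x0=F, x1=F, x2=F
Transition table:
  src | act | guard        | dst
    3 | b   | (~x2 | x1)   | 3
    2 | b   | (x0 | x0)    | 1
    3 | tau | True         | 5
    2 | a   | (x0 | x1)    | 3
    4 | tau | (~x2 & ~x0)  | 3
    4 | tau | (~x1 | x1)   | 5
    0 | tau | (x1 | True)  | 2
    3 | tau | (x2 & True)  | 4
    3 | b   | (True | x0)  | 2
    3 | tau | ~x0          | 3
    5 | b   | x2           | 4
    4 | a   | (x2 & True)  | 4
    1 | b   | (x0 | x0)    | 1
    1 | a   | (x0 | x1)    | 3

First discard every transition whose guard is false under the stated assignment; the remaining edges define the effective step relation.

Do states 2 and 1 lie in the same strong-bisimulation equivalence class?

Answer: BISIMILAR

Trace:
Compute ~ classes (split until stable):
  round 0: {{0,1,2,3,4,5}}
  round 1: {{0,4},{1,2,5},{3}}
  round 2: {{0},{1,2,5},{3},{4}}
Fixed point at round 3; 4 class(es).
[2]={1,2,5}  [1]={1,2,5}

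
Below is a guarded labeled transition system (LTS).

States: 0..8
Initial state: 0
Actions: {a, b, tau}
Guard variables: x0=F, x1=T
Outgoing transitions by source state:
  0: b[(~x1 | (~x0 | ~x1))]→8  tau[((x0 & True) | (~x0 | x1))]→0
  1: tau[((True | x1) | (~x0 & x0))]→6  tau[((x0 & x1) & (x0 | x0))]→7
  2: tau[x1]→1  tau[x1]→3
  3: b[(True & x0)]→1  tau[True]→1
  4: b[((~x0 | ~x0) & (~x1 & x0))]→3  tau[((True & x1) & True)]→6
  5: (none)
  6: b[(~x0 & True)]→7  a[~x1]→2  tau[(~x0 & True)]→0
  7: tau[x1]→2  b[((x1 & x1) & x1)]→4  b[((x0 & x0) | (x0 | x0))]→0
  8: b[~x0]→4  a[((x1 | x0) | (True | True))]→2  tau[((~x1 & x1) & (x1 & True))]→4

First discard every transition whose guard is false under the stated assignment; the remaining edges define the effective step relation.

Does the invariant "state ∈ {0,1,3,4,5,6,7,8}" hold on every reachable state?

Inv-set: {0,1,3,4,5,6,7,8}
R = {0,1,2,3,4,6,7,8}
  0: safe
  1: safe
  2: VIOLATES
  3: safe
  4: safe
  6: safe
  7: safe
  8: safe
witness against invariant: b·a → 2

Answer: INVARIANT VIOLATED at state 2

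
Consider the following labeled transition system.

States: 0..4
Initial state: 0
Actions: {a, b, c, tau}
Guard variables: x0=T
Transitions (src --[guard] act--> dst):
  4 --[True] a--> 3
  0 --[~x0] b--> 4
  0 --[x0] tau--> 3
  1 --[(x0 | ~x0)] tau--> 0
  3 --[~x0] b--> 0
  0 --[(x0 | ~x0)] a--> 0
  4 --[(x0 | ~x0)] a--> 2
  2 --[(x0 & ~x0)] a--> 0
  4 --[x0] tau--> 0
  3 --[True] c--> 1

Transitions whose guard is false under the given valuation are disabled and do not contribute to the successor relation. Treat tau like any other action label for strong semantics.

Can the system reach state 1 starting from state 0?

Answer: REACHABLE

Working:
7 transition(s) survive guard evaluation.
depth 0: {0}
depth 1: {3}  cumulative {0,3}
depth 2: {1}  cumulative {0,1,3}
R = {0,1,3}
witness 1: tau·c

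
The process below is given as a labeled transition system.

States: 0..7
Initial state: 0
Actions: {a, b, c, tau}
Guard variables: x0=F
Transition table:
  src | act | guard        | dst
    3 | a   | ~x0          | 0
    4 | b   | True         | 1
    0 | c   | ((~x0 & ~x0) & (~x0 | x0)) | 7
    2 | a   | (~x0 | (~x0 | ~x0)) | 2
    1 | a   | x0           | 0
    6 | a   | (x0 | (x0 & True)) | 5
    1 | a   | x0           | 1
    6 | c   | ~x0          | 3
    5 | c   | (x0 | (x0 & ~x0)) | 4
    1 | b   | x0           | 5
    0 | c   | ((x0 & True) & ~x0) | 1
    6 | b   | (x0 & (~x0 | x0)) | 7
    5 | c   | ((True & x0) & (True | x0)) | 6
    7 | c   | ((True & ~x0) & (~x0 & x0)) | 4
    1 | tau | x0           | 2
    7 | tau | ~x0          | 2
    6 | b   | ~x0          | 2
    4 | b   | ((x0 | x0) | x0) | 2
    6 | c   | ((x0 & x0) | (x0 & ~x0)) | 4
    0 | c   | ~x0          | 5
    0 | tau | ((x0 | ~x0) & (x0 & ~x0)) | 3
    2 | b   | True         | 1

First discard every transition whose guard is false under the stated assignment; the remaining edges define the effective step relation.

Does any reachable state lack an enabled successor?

Reach set: {0,1,2,5,7}
  0: c→5  c→7  [deg 2]
  1: ∅  [no exit]
  2: a→2  b→1  [deg 2]
  5: ∅  [no exit]
  7: tau→2  [deg 1]
Path to 1: c·tau·b

Answer: DEADLOCK at state 1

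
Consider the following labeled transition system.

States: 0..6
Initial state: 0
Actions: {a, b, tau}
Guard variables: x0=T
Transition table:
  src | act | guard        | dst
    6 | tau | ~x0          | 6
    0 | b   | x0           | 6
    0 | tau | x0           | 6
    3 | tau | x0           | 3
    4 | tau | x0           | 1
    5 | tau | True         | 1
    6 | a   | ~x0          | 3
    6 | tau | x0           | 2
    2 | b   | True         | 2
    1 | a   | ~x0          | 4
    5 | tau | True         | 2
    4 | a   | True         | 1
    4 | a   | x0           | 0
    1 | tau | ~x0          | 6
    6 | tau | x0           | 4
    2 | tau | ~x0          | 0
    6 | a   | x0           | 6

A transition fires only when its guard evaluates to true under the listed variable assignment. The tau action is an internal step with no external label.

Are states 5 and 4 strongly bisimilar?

Refine partition for ~:
  round 0: {{0,1,2,3,4,5,6}}
  round 1: {{0},{1},{2},{3,5},{4,6}}
  round 2: {{0},{1},{2},{3},{4},{5},{6}}
stable after 3 split(s): 7 block(s)
class of 5: {5}; class of 4: {4}

Answer: NOT BISIMILAR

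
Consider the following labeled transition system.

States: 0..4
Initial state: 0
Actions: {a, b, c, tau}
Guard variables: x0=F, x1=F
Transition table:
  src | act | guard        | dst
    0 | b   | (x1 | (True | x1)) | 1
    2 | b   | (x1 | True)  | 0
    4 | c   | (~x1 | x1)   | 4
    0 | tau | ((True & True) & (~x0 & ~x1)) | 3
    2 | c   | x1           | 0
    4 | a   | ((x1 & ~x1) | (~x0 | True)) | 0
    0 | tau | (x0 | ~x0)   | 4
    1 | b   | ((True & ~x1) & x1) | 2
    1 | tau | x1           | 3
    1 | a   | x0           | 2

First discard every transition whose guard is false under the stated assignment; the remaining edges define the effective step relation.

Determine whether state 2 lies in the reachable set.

6 transition(s) survive guard evaluation.
L0 = {0}
L1 = {1,3,4}  total {0,1,3,4}
R = {0,1,3,4}

Answer: UNREACHABLE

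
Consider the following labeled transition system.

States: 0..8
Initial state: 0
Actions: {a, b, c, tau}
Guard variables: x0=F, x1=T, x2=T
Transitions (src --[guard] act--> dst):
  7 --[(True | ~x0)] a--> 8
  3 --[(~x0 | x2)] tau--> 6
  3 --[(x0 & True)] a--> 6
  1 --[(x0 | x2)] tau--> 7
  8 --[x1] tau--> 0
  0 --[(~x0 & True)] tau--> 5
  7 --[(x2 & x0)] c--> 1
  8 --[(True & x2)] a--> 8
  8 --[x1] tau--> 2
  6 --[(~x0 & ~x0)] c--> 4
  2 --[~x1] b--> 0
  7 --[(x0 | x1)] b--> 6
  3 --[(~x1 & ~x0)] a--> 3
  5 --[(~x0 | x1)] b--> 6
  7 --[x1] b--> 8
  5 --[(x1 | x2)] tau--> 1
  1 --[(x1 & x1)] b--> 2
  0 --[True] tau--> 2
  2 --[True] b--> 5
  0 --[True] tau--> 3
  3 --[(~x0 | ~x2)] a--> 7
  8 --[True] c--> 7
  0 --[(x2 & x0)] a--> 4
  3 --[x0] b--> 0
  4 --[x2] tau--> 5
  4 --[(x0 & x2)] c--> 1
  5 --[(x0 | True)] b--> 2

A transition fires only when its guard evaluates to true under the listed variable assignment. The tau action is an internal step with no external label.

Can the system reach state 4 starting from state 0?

Answer: REACHABLE

Trace:
After dropping false guards: 20 live edges.
L0 = {0}
L1 = {2,3,5}  cumulative {0,2,3,5}
L2 = {1,6,7}  cumulative {0,1,2,3,5,6,7}
L3 = {4,8}  cumulative {0,1,2,3,4,5,6,7,8}
Reachable = {0,1,2,3,4,5,6,7,8}
witness 4: tau·tau·c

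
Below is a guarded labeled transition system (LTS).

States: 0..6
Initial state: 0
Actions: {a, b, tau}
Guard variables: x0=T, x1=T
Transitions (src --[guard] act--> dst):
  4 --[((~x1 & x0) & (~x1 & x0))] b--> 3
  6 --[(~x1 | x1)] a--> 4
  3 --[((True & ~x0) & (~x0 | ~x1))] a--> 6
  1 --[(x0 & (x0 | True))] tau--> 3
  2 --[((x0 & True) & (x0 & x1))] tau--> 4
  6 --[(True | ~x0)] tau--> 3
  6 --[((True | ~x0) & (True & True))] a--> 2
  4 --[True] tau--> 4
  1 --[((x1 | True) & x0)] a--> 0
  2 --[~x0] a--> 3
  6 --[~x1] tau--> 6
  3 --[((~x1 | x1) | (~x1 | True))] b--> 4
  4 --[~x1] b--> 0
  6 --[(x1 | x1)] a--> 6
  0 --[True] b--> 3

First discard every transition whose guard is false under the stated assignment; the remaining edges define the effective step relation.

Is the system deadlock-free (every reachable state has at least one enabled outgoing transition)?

Answer: DEADLOCK-FREE

Trace:
Reachable = {0,3,4}
  0: b→3  [1 out]
  3: b→4  [1 out]
  4: tau→4  [1 out]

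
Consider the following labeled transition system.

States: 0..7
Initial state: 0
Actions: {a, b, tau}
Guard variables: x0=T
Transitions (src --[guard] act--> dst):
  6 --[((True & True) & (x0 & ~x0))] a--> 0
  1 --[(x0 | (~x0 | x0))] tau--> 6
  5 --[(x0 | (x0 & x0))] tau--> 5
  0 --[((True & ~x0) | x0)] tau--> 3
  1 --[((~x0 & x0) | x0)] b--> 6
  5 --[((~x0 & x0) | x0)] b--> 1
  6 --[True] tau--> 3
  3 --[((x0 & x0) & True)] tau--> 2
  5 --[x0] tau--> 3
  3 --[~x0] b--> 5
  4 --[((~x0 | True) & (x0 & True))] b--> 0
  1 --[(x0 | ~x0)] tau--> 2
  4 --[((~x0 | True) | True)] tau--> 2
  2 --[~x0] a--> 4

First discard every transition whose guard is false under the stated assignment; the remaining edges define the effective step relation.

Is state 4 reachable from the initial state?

Guard filter leaves 11 enabled edge(s).
L0 = {0}
L1 = {3}  now seen {0,3}
L2 = {2}  now seen {0,2,3}
R = {0,2,3}

Answer: UNREACHABLE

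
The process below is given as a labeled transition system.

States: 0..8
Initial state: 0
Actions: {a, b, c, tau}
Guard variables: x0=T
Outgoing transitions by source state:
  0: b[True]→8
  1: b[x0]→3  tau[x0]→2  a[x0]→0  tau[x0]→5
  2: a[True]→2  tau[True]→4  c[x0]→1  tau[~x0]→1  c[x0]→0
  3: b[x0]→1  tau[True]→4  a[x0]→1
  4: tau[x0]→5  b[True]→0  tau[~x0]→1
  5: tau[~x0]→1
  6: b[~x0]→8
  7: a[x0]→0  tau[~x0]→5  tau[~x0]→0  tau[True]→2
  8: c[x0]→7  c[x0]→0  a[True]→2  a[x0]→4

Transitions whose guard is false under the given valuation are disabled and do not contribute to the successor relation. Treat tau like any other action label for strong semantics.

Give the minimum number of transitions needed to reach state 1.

BFS to 1:
  depth 0: {0}
  depth 1: {8}
  depth 2: {2,4,7}
  depth 3: {1,5}
first hit 1 at d=3 via b·a·c

Answer: 3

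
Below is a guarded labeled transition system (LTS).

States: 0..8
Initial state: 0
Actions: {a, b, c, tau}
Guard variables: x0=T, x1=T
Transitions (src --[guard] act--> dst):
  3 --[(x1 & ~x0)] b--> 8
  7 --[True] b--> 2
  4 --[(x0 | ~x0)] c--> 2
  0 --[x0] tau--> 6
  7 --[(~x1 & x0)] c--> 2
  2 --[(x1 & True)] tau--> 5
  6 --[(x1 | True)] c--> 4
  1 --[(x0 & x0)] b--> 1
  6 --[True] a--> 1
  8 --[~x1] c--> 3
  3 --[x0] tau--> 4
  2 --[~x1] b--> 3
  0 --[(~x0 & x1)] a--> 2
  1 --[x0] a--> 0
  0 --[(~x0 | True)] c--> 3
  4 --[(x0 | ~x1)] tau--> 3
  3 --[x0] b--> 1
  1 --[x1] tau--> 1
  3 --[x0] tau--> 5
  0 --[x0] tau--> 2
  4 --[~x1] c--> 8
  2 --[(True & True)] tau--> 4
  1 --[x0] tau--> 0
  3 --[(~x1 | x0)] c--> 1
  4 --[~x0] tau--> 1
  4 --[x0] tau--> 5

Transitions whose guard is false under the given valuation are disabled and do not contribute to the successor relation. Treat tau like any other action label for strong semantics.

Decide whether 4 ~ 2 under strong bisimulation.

Refine partition for ~:
  round 0: {{0,1,2,3,4,5,6,7,8}}
  round 1: {{0,4},{1},{2},{3},{5,8},{6},{7}}
  round 2: {{0},{1},{2},{3},{4},{5,8},{6},{7}}
8 equivalence class(es) (converged in 3)
4∈{4}, 2∈{2}

Answer: NOT BISIMILAR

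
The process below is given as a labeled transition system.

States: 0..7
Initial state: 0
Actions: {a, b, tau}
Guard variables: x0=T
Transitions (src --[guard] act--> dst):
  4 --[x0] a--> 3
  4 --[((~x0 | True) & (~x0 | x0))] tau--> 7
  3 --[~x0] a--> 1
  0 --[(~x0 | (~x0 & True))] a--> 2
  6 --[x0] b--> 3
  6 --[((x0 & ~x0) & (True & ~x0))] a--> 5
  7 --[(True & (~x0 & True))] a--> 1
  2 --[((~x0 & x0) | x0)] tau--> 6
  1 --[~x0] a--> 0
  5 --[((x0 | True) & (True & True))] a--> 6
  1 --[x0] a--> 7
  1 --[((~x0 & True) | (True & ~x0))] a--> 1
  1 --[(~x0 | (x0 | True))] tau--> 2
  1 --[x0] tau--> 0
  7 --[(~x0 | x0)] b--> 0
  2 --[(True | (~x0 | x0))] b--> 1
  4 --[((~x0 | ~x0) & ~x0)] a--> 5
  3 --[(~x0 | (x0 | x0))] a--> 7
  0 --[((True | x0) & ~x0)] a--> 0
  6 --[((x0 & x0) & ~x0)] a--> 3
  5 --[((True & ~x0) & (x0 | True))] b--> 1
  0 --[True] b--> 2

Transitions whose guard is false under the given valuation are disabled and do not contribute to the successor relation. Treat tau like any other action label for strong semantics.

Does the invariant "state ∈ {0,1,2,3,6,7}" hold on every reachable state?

Answer: INVARIANT HOLDS

Analysis:
Safe = {0,1,2,3,6,7}
Reach set: {0,1,2,3,6,7}
  0: safe
  1: safe
  2: safe
  3: safe
  6: safe
  7: safe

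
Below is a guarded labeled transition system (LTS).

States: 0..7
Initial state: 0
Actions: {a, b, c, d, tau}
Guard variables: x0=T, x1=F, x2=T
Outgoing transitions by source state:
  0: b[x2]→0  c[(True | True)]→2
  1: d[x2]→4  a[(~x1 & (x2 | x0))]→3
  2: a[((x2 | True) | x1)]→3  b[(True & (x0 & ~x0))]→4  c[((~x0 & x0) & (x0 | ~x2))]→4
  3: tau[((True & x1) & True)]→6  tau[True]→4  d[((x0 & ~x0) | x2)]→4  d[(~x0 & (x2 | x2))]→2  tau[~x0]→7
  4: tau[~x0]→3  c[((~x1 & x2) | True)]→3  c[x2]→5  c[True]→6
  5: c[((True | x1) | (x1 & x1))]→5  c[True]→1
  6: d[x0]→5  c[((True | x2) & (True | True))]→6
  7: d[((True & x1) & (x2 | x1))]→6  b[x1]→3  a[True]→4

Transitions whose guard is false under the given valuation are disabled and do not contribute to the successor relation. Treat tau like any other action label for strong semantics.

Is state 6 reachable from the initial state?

15 transition(s) survive guard evaluation.
Layer 0: {0}
Layer 1: {2}  total {0,2}
Layer 2: {3}  total {0,2,3}
Layer 3: {4}  total {0,2,3,4}
Layer 4: {5,6}  total {0,2,3,4,5,6}
Layer 5: {1}  total {0,1,2,3,4,5,6}
R = {0,1,2,3,4,5,6}
Path to 6: c·a·tau·c

Answer: REACHABLE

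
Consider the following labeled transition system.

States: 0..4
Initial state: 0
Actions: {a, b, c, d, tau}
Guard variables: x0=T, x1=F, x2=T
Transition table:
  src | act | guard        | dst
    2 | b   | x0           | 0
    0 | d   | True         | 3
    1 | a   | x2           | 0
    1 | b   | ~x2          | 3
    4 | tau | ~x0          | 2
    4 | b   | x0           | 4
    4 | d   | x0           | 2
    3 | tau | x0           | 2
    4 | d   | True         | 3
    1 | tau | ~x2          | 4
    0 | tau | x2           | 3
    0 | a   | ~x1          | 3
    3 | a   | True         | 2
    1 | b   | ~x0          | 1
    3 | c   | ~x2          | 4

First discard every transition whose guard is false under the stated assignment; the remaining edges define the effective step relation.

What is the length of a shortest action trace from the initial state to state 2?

Layered search for 2:
  L0 = {0}
  L1 = {3}
  L2 = {2}
depth(2)=2, e.g. a·a

Answer: 2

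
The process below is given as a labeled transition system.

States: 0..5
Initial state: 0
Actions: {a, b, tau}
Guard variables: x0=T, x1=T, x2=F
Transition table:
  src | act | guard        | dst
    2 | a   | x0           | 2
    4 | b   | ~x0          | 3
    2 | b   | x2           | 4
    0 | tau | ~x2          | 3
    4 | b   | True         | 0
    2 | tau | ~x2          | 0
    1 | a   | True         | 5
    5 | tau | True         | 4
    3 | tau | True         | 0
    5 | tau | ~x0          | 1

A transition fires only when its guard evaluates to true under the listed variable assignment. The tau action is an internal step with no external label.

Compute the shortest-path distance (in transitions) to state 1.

BFS to 1:
  Layer 0: {0}
  Layer 1: {3}
1 never appears.

Answer: UNREACHABLE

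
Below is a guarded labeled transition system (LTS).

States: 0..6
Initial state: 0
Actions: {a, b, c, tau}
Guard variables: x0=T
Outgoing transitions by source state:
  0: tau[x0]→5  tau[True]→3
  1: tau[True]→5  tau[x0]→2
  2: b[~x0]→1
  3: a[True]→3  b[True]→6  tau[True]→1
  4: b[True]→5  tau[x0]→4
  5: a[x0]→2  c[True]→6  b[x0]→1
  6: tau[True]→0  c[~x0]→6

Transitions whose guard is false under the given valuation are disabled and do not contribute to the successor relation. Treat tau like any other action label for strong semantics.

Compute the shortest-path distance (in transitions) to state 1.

Answer: 2

Working:
Breadth-first toward 1:
  L0 = {0}
  L1 = {3,5}
  L2 = {1,2,6}
first hit 1 at d=2 via tau·tau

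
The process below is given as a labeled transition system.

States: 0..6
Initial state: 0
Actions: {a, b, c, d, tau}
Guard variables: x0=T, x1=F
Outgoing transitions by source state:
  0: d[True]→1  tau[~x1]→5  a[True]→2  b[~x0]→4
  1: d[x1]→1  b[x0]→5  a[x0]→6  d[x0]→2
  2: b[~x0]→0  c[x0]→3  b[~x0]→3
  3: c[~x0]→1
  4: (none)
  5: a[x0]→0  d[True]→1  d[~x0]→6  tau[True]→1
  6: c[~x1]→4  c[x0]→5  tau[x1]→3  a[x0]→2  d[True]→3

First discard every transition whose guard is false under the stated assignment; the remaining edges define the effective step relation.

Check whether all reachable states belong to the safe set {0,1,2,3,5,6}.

Answer: INVARIANT VIOLATED at state 4

Analysis:
Inv-set: {0,1,2,3,5,6}
Reachable = {0,1,2,3,4,5,6}
  0: safe
  1: safe
  2: safe
  3: safe
  4: outside
  5: safe
  6: safe
reach 4 via d·a·c — violates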